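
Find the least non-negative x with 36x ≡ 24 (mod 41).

The inverse of 36 mod 41 is 8 (since 36·8 = 288 ≡ 1).
So x ≡ 8·24 = 192 ≡ 28 (mod 41).
Check: 36·28 = 1008 = 24·41 + 24.

28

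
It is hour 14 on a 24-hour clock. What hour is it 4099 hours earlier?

19

4099 mod 24 = 19 (since 170·24 = 4080).
(14 − 19) mod 24 = 19.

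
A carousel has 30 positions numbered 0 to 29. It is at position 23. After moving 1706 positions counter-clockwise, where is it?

27

Dividing 1706 by 30 gives quotient 56 and remainder 26.
(23 − 26) mod 30 = 27.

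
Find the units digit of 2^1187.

Last digits of 2^n: 2, 4, 8, 6 (period 4).
1187 mod 4 = 3, so the last digit matches 2^3 = 8.

8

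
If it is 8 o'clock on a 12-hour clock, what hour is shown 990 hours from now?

990 = 82·12 + 6, so 990 mod 12 = 6.
8 + 6 → 2 on a 12-hour dial.

2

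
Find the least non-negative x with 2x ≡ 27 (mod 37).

The inverse of 2 mod 37 is 19 (since 2·19 = 38 ≡ 1).
Multiplying both sides by 19: x ≡ 19·27 = 513 ≡ 32 (mod 37).

32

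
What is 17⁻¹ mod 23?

19

17·19 = 323 = 14·23 + 1, so 17⁻¹ ≡ 19 (mod 23).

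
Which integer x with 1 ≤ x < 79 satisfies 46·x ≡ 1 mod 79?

79 = 1·46 + 33
46 = 1·33 + 13
33 = 2·13 + 7
13 = 1·7 + 6
7 = 1·6 + 1
6 = 6·1 + 0
Back-substituting gives 46·67 ≡ 1 (mod 79).

67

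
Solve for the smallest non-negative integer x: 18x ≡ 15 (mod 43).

The inverse of 18 mod 43 is 12 (since 18·12 = 216 ≡ 1).
So x ≡ 12·15 = 180 ≡ 8 (mod 43).

8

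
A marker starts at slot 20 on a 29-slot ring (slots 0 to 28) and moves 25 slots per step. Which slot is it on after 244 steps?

244·25 = 6100.
Dividing 6100 by 29 gives quotient 210 and remainder 10.
(20 + 10) mod 29 = 1.

1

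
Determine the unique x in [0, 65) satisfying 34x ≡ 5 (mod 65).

25

34⁻¹ ≡ 44 (mod 65) because 34·44 = 1496 = 23·65 + 1.
Multiplying both sides by 44: x ≡ 44·5 = 220 ≡ 25 (mod 65).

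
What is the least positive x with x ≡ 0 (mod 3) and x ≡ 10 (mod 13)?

Since 13·1 ≡ 1 (mod 3), take x = 10 + 13·((0−10)·1 mod 3) = 10 + 13·2 = 36.
Check: 36 mod 3 = 0, 36 mod 13 = 10.

36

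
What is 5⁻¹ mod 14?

3

5·3 = 15 = 1·14 + 1, so 5⁻¹ ≡ 3 (mod 14).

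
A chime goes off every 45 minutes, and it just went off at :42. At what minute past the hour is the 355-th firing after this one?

355·45 = 15975.
15975 = 266·60 + 15, so 15975 mod 60 = 15.
(42 + 15) mod 60 = 57.

57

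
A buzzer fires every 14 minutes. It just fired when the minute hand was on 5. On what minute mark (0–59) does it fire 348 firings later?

17

348·14 = 4872.
4872 = 81·60 + 12, so 4872 mod 60 = 12.
(5 + 12) mod 60 = 17.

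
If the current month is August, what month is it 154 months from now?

June

154 = 12·12 + 10, so 154 mod 12 = 10.
August + 10 months → June.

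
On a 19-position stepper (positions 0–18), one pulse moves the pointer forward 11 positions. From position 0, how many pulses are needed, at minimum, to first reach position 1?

19 = 1·11 + 8
11 = 1·8 + 3
8 = 2·3 + 2
3 = 1·2 + 1
2 = 2·1 + 0
Back-substituting gives 11·7 ≡ 1 (mod 19).

7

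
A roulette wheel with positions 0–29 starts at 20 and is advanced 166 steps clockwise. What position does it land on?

6

166 = 5·30 + 16, so 166 mod 30 = 16.
(20 + 16) mod 30 = 6.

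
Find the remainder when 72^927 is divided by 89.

71

Successive squares of 72 mod 89: 72^1≡72, 72^2≡22, 72^4≡39, 72^8≡8, 72^16≡64, 72^32≡2, 72^64≡4, 72^128≡16, 72^256≡78, 72^512≡32.
927 = 1 + 2 + 4 + 8 + 16 + 128 + 256 + 512, so 72^927 ≡ 72·22·39·8·64·16·78·32 ≡ 71 (mod 89).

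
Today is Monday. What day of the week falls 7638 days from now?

Tuesday

7638 mod 7 = 1 (since 1091·7 = 7637).
Monday + 1 day → Tuesday.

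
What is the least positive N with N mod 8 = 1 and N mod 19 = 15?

x ≡ 1 (mod 8) gives x ∈ {1, 9, 17, 25, 33, 41, 49, 57, …}.
The first of these with x mod 19 = 15 is 129.

129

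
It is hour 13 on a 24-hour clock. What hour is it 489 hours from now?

489 mod 24 = 9 (since 20·24 = 480).
(13 + 9) mod 24 = 22.

22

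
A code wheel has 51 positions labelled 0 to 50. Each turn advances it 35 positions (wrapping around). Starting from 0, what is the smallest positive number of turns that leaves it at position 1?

35

51 = 1·35 + 16
35 = 2·16 + 3
16 = 5·3 + 1
3 = 3·1 + 0
Back-substituting gives 35·35 ≡ 1 (mod 51).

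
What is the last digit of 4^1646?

Powers of 4 mod 10 repeat with period 2: 4, 6.
1646 leaves remainder 0 on division by 2, so 4^1646 ends in 6.

6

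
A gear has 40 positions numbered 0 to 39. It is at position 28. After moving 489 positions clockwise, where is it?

37

489 − 12·40 = 9, so 489 ≡ 9 (mod 40).
(28 + 9) mod 40 = 37.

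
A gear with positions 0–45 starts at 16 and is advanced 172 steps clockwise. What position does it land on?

172 = 3·46 + 34, so 172 mod 46 = 34.
(16 + 34) mod 46 = 4.

4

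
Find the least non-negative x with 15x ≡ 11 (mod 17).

15⁻¹ ≡ 8 (mod 17) because 15·8 = 120 = 7·17 + 1.
So x ≡ 8·11 = 88 ≡ 3 (mod 17).
Check: 15·3 = 45 = 2·17 + 11.

3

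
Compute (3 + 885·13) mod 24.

12

885·13 = 11505.
11505 = 479·24 + 9, so 11505 mod 24 = 9.
(3 + 9) mod 24 = 12.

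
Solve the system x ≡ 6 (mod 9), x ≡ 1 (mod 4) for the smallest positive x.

Since 4·7 ≡ 1 (mod 9), take x = 1 + 4·((6−1)·7 mod 9) = 1 + 4·8 = 33.
Check: 33 mod 9 = 6, 33 mod 4 = 1.

33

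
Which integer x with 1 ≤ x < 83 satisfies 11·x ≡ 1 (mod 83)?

83 = 7·11 + 6
11 = 1·6 + 5
6 = 1·5 + 1
5 = 5·1 + 0
Back-substituting gives 11·68 ≡ 1 (mod 83).

68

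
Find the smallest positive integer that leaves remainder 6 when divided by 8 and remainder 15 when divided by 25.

190

Since 25·1 ≡ 1 (mod 8), take x = 15 + 25·((6−15)·1 mod 8) = 15 + 25·7 = 190.
Check: 190 mod 8 = 6, 190 mod 25 = 15.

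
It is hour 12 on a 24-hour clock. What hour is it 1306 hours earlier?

Dividing 1306 by 24 gives quotient 54 and remainder 10.
(12 − 10) mod 24 = 2.

2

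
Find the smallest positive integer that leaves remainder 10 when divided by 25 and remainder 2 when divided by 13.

210

Since 13·2 ≡ 1 (mod 25), take x = 2 + 13·((10−2)·2 mod 25) = 2 + 13·16 = 210.
Check: 210 mod 25 = 10, 210 mod 13 = 2.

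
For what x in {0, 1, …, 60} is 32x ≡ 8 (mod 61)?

46

32⁻¹ ≡ 21 (mod 61) because 32·21 = 672 = 11·61 + 1.
So x ≡ 21·8 = 168 ≡ 46 (mod 61).
Check: 32·46 = 1472 = 24·61 + 8.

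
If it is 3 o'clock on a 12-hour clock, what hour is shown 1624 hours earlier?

11

Dividing 1624 by 12 gives quotient 135 and remainder 4.
3 − 4 → 11 on a 12-hour dial.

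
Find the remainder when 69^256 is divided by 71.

60

By repeated squaring mod 71: 69^1≡69, 69^2≡4, 69^4≡16, 69^8≡43, 69^16≡3, 69^32≡9, 69^64≡10, 69^128≡29, 69^256≡60.
Since 256 = 256 in binary, 69^256 ≡ 60 ≡ 60 (mod 71).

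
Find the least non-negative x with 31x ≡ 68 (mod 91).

11

31⁻¹ ≡ 47 (mod 91) because 31·47 = 1457 = 16·91 + 1.
Multiplying both sides by 47: x ≡ 47·68 = 3196 ≡ 11 (mod 91).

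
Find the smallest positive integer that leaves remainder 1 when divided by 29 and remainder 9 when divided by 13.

Since 13·9 ≡ 1 (mod 29), take x = 9 + 13·((1−9)·9 mod 29) = 9 + 13·15 = 204.
Check: 204 mod 29 = 1, 204 mod 13 = 9.

204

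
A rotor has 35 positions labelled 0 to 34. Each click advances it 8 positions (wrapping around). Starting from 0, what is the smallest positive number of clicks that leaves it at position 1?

22

8·22 = 176 = 5·35 + 1, so 8⁻¹ ≡ 22 (mod 35).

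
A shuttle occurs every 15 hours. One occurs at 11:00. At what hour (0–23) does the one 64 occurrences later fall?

64·15 = 960.
960 mod 24 = 0 (since 40·24 = 960).
(11 + 0) mod 24 = 11.

11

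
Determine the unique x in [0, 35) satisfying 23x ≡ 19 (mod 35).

23⁻¹ ≡ 32 (mod 35) because 23·32 = 736 = 21·35 + 1.
Multiplying both sides by 32: x ≡ 32·19 = 608 ≡ 13 (mod 35).
Check: 23·13 = 299 = 8·35 + 19.

13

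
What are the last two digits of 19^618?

Successive squares of 19 mod 100: 19^1≡19, 19^2≡61, 19^4≡21, 19^8≡41, 19^16≡81, 19^32≡61, 19^64≡21, 19^128≡41, 19^256≡81, 19^512≡61.
Since 618 = 2 + 8 + 32 + 64 + 512 in binary, 19^618 ≡ 61·41·61·21·61 ≡ 41 (mod 100).

41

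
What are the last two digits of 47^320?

01

Square-and-reduce mod 100: 47^1≡47, 47^2≡9, 47^4≡81, 47^8≡61, 47^16≡21, 47^32≡41, 47^64≡81, 47^128≡61, 47^256≡21.
Since 320 = 64 + 256 in binary, 47^320 ≡ 81·21 ≡ 1 (mod 100).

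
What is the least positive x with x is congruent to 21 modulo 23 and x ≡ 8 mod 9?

x ≡ 8 (mod 9) gives x ∈ {8, 17, 26, 35, 44}.
The first of these with x mod 23 = 21 is 44.

44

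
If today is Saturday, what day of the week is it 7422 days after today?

Monday

7422 mod 7 = 2 (since 1060·7 = 7420).
Saturday + 2 days → Monday.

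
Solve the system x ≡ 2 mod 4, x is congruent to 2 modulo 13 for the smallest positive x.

x ≡ 2 (mod 4) gives x ∈ {2}.
The first of these with x mod 13 = 2 is 2.

2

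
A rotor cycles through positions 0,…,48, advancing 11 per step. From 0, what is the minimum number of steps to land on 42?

The inverse of 11 mod 49 is 9 (since 11·9 = 99 ≡ 1).
So x ≡ 9·42 = 378 ≡ 35 (mod 49).
Check: 11·35 = 385 = 7·49 + 42.

35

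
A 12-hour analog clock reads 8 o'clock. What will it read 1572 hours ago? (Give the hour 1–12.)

1572 − 131·12 = 0, so 1572 ≡ 0 (mod 12).
8 − 0 → 8 on a 12-hour dial.

8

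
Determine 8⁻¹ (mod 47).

6

8·6 = 48 = 1·47 + 1, so 8⁻¹ ≡ 6 (mod 47).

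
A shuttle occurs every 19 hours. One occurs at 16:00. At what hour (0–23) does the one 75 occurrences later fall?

75·19 = 1425.
1425 − 59·24 = 9, so 1425 ≡ 9 (mod 24).
(16 + 9) mod 24 = 1.

1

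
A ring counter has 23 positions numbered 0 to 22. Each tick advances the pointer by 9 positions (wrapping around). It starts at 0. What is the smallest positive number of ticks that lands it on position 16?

9⁻¹ ≡ 18 (mod 23) because 9·18 = 162 = 7·23 + 1.
Multiplying both sides by 18: x ≡ 18·16 = 288 ≡ 12 (mod 23).
Check: 9·12 = 108 = 4·23 + 16.

12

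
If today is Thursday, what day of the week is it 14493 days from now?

14493 − 2070·7 = 3, so 14493 ≡ 3 (mod 7).
Thursday + 3 days → Sunday.

Sunday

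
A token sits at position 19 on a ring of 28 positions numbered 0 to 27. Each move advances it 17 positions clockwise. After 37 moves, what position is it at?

4

37·17 = 629.
629 mod 28 = 13 (since 22·28 = 616).
(19 + 13) mod 28 = 4.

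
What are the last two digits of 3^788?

61

By repeated squaring mod 100: 3^1≡3, 3^2≡9, 3^4≡81, 3^8≡61, 3^16≡21, 3^32≡41, 3^64≡81, 3^128≡61, 3^256≡21, 3^512≡41.
Since 788 = 4 + 16 + 256 + 512 in binary, 3^788 ≡ 81·21·21·41 ≡ 61 (mod 100).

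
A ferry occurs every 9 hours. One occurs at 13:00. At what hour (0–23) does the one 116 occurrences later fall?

1

116·9 = 1044.
1044 = 43·24 + 12, so 1044 mod 24 = 12.
(13 + 12) mod 24 = 1.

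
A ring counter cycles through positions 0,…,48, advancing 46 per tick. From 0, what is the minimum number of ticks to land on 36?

37

The inverse of 46 mod 49 is 16 (since 46·16 = 736 ≡ 1).
So x ≡ 16·36 = 576 ≡ 37 (mod 49).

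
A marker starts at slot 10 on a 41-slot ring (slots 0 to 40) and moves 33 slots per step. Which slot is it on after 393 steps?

393·33 = 12969.
12969 mod 41 = 13 (since 316·41 = 12956).
(10 + 13) mod 41 = 23.

23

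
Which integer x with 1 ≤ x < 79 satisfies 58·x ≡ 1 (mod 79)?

15

58·15 = 870 = 11·79 + 1, so 58⁻¹ ≡ 15 (mod 79).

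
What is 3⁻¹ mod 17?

3·6 = 18 = 1·17 + 1, so 3⁻¹ ≡ 6 (mod 17).

6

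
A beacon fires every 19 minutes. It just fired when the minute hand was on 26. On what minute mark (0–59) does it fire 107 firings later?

107·19 = 2033.
2033 − 33·60 = 53, so 2033 ≡ 53 (mod 60).
(26 + 53) mod 60 = 19.

19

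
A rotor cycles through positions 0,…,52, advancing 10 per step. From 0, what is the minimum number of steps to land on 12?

33

10⁻¹ ≡ 16 (mod 53) because 10·16 = 160 = 3·53 + 1.
Multiplying both sides by 16: x ≡ 16·12 = 192 ≡ 33 (mod 53).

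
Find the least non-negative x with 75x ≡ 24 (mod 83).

80

The inverse of 75 mod 83 is 31 (since 75·31 = 2325 ≡ 1).
So x ≡ 31·24 = 744 ≡ 80 (mod 83).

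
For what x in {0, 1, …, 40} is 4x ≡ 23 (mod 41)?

16

4⁻¹ ≡ 31 (mod 41) because 4·31 = 124 = 3·41 + 1.
So x ≡ 31·23 = 713 ≡ 16 (mod 41).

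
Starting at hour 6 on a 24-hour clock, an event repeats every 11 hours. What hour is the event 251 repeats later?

251·11 = 2761.
2761 = 115·24 + 1, so 2761 mod 24 = 1.
(6 + 1) mod 24 = 7.

7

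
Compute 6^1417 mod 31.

6

Successive squares of 6 mod 31: 6^1≡6, 6^2≡5, 6^4≡25, 6^8≡5, 6^16≡25, 6^32≡5, 6^64≡25, 6^128≡5, 6^256≡25, 6^512≡5, 6^1024≡25.
1417 = 1 + 8 + 128 + 256 + 1024, so 6^1417 ≡ 6·5·5·25·25 ≡ 6 (mod 31).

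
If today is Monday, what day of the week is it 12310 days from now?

Friday

12310 = 1758·7 + 4, so 12310 mod 7 = 4.
Monday + 4 days → Friday.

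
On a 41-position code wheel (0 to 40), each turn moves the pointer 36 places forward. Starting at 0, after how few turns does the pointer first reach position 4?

36⁻¹ ≡ 8 (mod 41) because 36·8 = 288 = 7·41 + 1.
Multiplying both sides by 8: x ≡ 8·4 = 32 ≡ 32 (mod 41).

32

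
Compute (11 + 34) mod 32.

34 = 1·32 + 2, so 34 mod 32 = 2.
(11 + 2) mod 32 = 13.

13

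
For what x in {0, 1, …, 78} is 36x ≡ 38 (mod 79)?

23

36⁻¹ ≡ 11 (mod 79) because 36·11 = 396 = 5·79 + 1.
So x ≡ 11·38 = 418 ≡ 23 (mod 79).
Check: 36·23 = 828 = 10·79 + 38.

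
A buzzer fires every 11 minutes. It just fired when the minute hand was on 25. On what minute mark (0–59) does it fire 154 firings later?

154·11 = 1694.
1694 − 28·60 = 14, so 1694 ≡ 14 (mod 60).
(25 + 14) mod 60 = 39.

39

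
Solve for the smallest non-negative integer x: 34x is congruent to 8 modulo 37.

22

34⁻¹ ≡ 12 (mod 37) because 34·12 = 408 = 11·37 + 1.
So x ≡ 12·8 = 96 ≡ 22 (mod 37).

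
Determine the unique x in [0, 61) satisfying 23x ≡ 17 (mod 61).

14

The inverse of 23 mod 61 is 8 (since 23·8 = 184 ≡ 1).
Multiplying both sides by 8: x ≡ 8·17 = 136 ≡ 14 (mod 61).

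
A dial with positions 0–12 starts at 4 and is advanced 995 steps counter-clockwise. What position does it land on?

10

995 − 76·13 = 7, so 995 ≡ 7 (mod 13).
(4 − 7) mod 13 = 10.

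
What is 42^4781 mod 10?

Powers of 2 mod 10 repeat with period 4: 2, 4, 8, 6.
4781 leaves remainder 1 on division by 4, so 42^4781 ends in 2.

2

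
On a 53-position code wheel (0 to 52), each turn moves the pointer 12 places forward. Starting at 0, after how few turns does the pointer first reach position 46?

12⁻¹ ≡ 31 (mod 53) because 12·31 = 372 = 7·53 + 1.
So x ≡ 31·46 = 1426 ≡ 48 (mod 53).

48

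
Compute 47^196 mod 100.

Successive squares of 47 mod 100: 47^1≡47, 47^2≡9, 47^4≡81, 47^8≡61, 47^16≡21, 47^32≡41, 47^64≡81, 47^128≡61.
196 = 4 + 64 + 128, so 47^196 ≡ 81·81·61 ≡ 21 (mod 100).

21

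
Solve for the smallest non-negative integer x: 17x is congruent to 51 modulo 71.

17⁻¹ ≡ 46 (mod 71) because 17·46 = 782 = 11·71 + 1.
Multiplying both sides by 46: x ≡ 46·51 = 2346 ≡ 3 (mod 71).
Check: 17·3 = 51 = 0·71 + 51.

3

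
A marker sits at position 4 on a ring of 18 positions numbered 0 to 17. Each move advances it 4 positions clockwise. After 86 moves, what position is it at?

86·4 = 344.
344 − 19·18 = 2, so 344 ≡ 2 (mod 18).
(4 + 2) mod 18 = 6.

6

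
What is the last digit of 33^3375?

7

Last digits of 3^n: 3, 9, 7, 1 (period 4).
3375 leaves remainder 3 on division by 4, so 33^3375 ends in 7.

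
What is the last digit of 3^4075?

7

Powers of 3 mod 10 repeat with period 4: 3, 9, 7, 1.
4075 mod 4 = 3, so the last digit matches 3^3 = 7.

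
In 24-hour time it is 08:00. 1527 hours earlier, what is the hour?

1527 − 63·24 = 15, so 1527 ≡ 15 (mod 24).
(8 − 15) mod 24 = 17.

17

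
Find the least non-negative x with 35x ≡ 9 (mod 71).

53

The inverse of 35 mod 71 is 69 (since 35·69 = 2415 ≡ 1).
Multiplying both sides by 69: x ≡ 69·9 = 621 ≡ 53 (mod 71).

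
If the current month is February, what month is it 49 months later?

49 = 4·12 + 1, so 49 mod 12 = 1.
February + 1 month → March.

March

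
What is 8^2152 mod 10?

6

Last digits of 8^n: 8, 4, 2, 6 (period 4).
2152 mod 4 = 0, so the last digit matches 8^4 = 6.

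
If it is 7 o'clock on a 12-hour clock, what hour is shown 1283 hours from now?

6

1283 − 106·12 = 11, so 1283 ≡ 11 (mod 12).
7 + 11 → 6 on a 12-hour dial.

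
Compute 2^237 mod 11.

By repeated squaring mod 11: 2^1≡2, 2^2≡4, 2^4≡5, 2^8≡3, 2^16≡9, 2^32≡4, 2^64≡5, 2^128≡3.
Since 237 = 1 + 4 + 8 + 32 + 64 + 128 in binary, 2^237 ≡ 2·5·3·4·5·3 ≡ 7 (mod 11).

7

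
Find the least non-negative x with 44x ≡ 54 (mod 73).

44⁻¹ ≡ 5 (mod 73) because 44·5 = 220 = 3·73 + 1.
Multiplying both sides by 5: x ≡ 5·54 = 270 ≡ 51 (mod 73).

51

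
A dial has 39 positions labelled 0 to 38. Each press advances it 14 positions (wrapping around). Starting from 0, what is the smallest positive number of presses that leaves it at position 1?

39 = 2·14 + 11
14 = 1·11 + 3
11 = 3·3 + 2
3 = 1·2 + 1
2 = 2·1 + 0
Back-substituting gives 14·14 ≡ 1 (mod 39).

14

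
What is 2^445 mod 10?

The units digit of 2^n cycles with period 4: 2, 4, 8, 6, …
445 leaves remainder 1 on division by 4, so 2^445 ends in 2.

2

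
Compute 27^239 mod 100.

63

Square-and-reduce mod 100: 27^1≡27, 27^2≡29, 27^4≡41, 27^8≡81, 27^16≡61, 27^32≡21, 27^64≡41, 27^128≡81.
Since 239 = 1 + 2 + 4 + 8 + 32 + 64 + 128 in binary, 27^239 ≡ 27·29·41·81·21·41·81 ≡ 63 (mod 100).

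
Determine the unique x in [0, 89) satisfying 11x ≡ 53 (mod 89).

11⁻¹ ≡ 81 (mod 89) because 11·81 = 891 = 10·89 + 1.
Multiplying both sides by 81: x ≡ 81·53 = 4293 ≡ 21 (mod 89).

21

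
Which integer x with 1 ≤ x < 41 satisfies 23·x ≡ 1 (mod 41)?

25

41 = 1·23 + 18
23 = 1·18 + 5
18 = 3·5 + 3
5 = 1·3 + 2
3 = 1·2 + 1
2 = 2·1 + 0
Back-substituting gives 23·25 ≡ 1 (mod 41).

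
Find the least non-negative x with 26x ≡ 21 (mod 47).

46

The inverse of 26 mod 47 is 38 (since 26·38 = 988 ≡ 1).
So x ≡ 38·21 = 798 ≡ 46 (mod 47).
Check: 26·46 = 1196 = 25·47 + 21.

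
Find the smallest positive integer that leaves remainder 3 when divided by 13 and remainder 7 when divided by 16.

x ≡ 3 (mod 13) gives x ∈ {3, 16, 29, 42, 55}.
The first of these with x mod 16 = 7 is 55.

55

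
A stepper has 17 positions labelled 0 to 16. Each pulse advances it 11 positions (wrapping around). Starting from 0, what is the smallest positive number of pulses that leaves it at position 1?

14

17 = 1·11 + 6
11 = 1·6 + 5
6 = 1·5 + 1
5 = 5·1 + 0
Back-substituting gives 11·14 ≡ 1 (mod 17).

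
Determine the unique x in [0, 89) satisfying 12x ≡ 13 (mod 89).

The inverse of 12 mod 89 is 52 (since 12·52 = 624 ≡ 1).
Multiplying both sides by 52: x ≡ 52·13 = 676 ≡ 53 (mod 89).

53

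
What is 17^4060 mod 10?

The units digit of 17^n cycles with period 4: 7, 9, 3, 1, …
4060 leaves remainder 0 on division by 4, so 17^4060 ends in 1.

1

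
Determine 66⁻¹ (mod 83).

39

83 = 1·66 + 17
66 = 3·17 + 15
17 = 1·15 + 2
15 = 7·2 + 1
2 = 2·1 + 0
Back-substituting gives 66·39 ≡ 1 (mod 83).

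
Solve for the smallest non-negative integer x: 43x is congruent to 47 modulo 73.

43⁻¹ ≡ 17 (mod 73) because 43·17 = 731 = 10·73 + 1.
Multiplying both sides by 17: x ≡ 17·47 = 799 ≡ 69 (mod 73).

69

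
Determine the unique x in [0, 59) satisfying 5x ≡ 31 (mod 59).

5⁻¹ ≡ 12 (mod 59) because 5·12 = 60 = 1·59 + 1.
So x ≡ 12·31 = 372 ≡ 18 (mod 59).

18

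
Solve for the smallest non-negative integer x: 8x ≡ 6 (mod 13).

The inverse of 8 mod 13 is 5 (since 8·5 = 40 ≡ 1).
So x ≡ 5·6 = 30 ≡ 4 (mod 13).

4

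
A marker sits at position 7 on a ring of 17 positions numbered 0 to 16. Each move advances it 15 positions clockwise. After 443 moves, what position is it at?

443·15 = 6645.
6645 − 390·17 = 15, so 6645 ≡ 15 (mod 17).
(7 + 15) mod 17 = 5.

5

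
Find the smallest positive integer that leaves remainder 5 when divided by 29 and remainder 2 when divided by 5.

Since 5·6 ≡ 1 (mod 29), take x = 2 + 5·((5−2)·6 mod 29) = 2 + 5·18 = 92.
Check: 92 mod 29 = 5, 92 mod 5 = 2.

92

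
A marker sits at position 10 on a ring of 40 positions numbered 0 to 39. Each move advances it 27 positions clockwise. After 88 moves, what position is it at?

88·27 = 2376.
2376 mod 40 = 16 (since 59·40 = 2360).
(10 + 16) mod 40 = 26.

26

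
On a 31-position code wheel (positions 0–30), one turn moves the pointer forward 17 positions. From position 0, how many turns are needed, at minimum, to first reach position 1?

11

17·11 = 187 = 6·31 + 1, so 17⁻¹ ≡ 11 (mod 31).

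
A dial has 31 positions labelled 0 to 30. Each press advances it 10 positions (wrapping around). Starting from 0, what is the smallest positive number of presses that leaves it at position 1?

31 = 3·10 + 1
10 = 10·1 + 0
Back-substituting gives 10·28 ≡ 1 (mod 31).

28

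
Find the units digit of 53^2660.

1

The units digit of 53^n cycles with period 4: 3, 9, 7, 1, …
2660 leaves remainder 0 on division by 4, so 53^2660 ends in 1.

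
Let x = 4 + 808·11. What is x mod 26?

808·11 = 8888.
8888 = 341·26 + 22, so 8888 mod 26 = 22.
(4 + 22) mod 26 = 0.

0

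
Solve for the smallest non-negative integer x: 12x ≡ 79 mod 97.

The inverse of 12 mod 97 is 89 (since 12·89 = 1068 ≡ 1).
Multiplying both sides by 89: x ≡ 89·79 = 7031 ≡ 47 (mod 97).
Check: 12·47 = 564 = 5·97 + 79.

47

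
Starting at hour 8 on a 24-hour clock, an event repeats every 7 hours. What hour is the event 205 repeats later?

205·7 = 1435.
1435 − 59·24 = 19, so 1435 ≡ 19 (mod 24).
(8 + 19) mod 24 = 3.

3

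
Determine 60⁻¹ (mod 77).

60·9 = 540 = 7·77 + 1, so 60⁻¹ ≡ 9 (mod 77).

9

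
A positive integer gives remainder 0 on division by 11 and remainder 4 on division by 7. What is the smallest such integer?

Since 7·8 ≡ 1 (mod 11), take x = 4 + 7·((0−4)·8 mod 11) = 4 + 7·1 = 11.
Check: 11 mod 11 = 0, 11 mod 7 = 4.

11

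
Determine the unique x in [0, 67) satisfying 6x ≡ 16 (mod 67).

6⁻¹ ≡ 56 (mod 67) because 6·56 = 336 = 5·67 + 1.
Multiplying both sides by 56: x ≡ 56·16 = 896 ≡ 25 (mod 67).
Check: 6·25 = 150 = 2·67 + 16.

25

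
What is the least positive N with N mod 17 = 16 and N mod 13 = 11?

x ≡ 11 (mod 13) gives x ∈ {11, 24, 37, 50}.
The first of these with x mod 17 = 16 is 50.

50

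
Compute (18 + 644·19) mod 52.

644·19 = 12236.
12236 = 235·52 + 16, so 12236 mod 52 = 16.
(18 + 16) mod 52 = 34.

34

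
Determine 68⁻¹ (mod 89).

72

68·72 = 4896 = 55·89 + 1, so 68⁻¹ ≡ 72 (mod 89).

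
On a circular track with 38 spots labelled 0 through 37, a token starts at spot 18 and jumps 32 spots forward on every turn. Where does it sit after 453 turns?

453·32 = 14496.
14496 mod 38 = 18 (since 381·38 = 14478).
(18 + 18) mod 38 = 36.

36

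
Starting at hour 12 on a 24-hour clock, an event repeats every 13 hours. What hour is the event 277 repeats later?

13

277·13 = 3601.
3601 = 150·24 + 1, so 3601 mod 24 = 1.
(12 + 1) mod 24 = 13.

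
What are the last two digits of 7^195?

By repeated squaring mod 100: 7^1≡7, 7^2≡49, 7^4≡1, 7^8≡1, 7^16≡1, 7^32≡1, 7^64≡1, 7^128≡1.
195 = 1 + 2 + 64 + 128, so 7^195 ≡ 7·49·1·1 ≡ 43 (mod 100).

43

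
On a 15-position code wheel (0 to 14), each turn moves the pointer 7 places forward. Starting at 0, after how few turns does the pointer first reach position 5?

7⁻¹ ≡ 13 (mod 15) because 7·13 = 91 = 6·15 + 1.
So x ≡ 13·5 = 65 ≡ 5 (mod 15).
Check: 7·5 = 35 = 2·15 + 5.

5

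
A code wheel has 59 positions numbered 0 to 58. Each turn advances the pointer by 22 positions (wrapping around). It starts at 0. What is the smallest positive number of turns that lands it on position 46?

22⁻¹ ≡ 51 (mod 59) because 22·51 = 1122 = 19·59 + 1.
Multiplying both sides by 51: x ≡ 51·46 = 2346 ≡ 45 (mod 59).

45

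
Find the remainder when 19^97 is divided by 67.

Successive squares of 19 mod 67: 19^1≡19, 19^2≡26, 19^4≡6, 19^8≡36, 19^16≡23, 19^32≡60, 19^64≡49.
97 = 1 + 32 + 64, so 19^97 ≡ 19·60·49 ≡ 49 (mod 67).

49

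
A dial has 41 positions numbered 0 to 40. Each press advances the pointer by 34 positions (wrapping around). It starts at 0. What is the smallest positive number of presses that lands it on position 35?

36

34⁻¹ ≡ 35 (mod 41) because 34·35 = 1190 = 29·41 + 1.
So x ≡ 35·35 = 1225 ≡ 36 (mod 41).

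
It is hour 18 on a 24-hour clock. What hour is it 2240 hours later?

2

2240 − 93·24 = 8, so 2240 ≡ 8 (mod 24).
(18 + 8) mod 24 = 2.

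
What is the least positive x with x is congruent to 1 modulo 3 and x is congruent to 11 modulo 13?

Since 13·1 ≡ 1 (mod 3), take x = 11 + 13·((1−11)·1 mod 3) = 11 + 13·2 = 37.
Check: 37 mod 3 = 1, 37 mod 13 = 11.

37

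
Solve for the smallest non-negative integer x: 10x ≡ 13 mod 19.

The inverse of 10 mod 19 is 2 (since 10·2 = 20 ≡ 1).
Multiplying both sides by 2: x ≡ 2·13 = 26 ≡ 7 (mod 19).

7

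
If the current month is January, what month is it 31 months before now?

June

31 mod 12 = 7 (since 2·12 = 24).
January − 7 months → June.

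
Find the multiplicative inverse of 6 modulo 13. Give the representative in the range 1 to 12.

11

6·11 = 66 = 5·13 + 1, so 6⁻¹ ≡ 11 (mod 13).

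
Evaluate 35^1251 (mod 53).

51

Square-and-reduce mod 53: 35^1≡35, 35^2≡6, 35^4≡36, 35^8≡24, 35^16≡46, 35^32≡49, 35^64≡16, 35^128≡44, 35^256≡28, 35^512≡42, 35^1024≡15.
1251 = 1 + 2 + 32 + 64 + 128 + 1024, so 35^1251 ≡ 35·6·49·16·44·15 ≡ 51 (mod 53).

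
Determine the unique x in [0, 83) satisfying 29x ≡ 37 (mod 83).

7

The inverse of 29 mod 83 is 63 (since 29·63 = 1827 ≡ 1).
So x ≡ 63·37 = 2331 ≡ 7 (mod 83).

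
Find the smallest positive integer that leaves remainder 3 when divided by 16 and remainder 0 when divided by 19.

Since 19·11 ≡ 1 (mod 16), take x = 0 + 19·((3−0)·11 mod 16) = 0 + 19·1 = 19.
Check: 19 mod 16 = 3, 19 mod 19 = 0.

19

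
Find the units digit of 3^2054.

Last digits of 3^n: 3, 9, 7, 1 (period 4).
2054 leaves remainder 2 on division by 4, so 3^2054 ends in 9.

9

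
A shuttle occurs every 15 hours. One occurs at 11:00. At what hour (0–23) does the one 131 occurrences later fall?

131·15 = 1965.
1965 − 81·24 = 21, so 1965 ≡ 21 (mod 24).
(11 + 21) mod 24 = 8.

8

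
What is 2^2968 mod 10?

Powers of 2 mod 10 repeat with period 4: 2, 4, 8, 6.
2968 leaves remainder 0 on division by 4, so 2^2968 ends in 6.

6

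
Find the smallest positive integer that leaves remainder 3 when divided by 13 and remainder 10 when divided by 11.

120

x ≡ 10 (mod 11) gives x ∈ {10, 21, 32, 43, 54, 65, 76, 87, …}.
The first of these with x mod 13 = 3 is 120.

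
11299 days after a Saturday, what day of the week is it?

Sunday

11299 = 1614·7 + 1, so 11299 mod 7 = 1.
Saturday + 1 day → Sunday.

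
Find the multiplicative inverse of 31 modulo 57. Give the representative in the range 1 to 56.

46

31·46 = 1426 = 25·57 + 1, so 31⁻¹ ≡ 46 (mod 57).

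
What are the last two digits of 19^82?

61

Successive squares of 19 mod 100: 19^1≡19, 19^2≡61, 19^4≡21, 19^8≡41, 19^16≡81, 19^32≡61, 19^64≡21.
82 = 2 + 16 + 64, so 19^82 ≡ 61·81·21 ≡ 61 (mod 100).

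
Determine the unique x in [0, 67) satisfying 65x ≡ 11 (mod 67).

65⁻¹ ≡ 33 (mod 67) because 65·33 = 2145 = 32·67 + 1.
Multiplying both sides by 33: x ≡ 33·11 = 363 ≡ 28 (mod 67).

28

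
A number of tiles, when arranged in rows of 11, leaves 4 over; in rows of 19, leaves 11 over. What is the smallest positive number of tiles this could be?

125

Since 19·7 ≡ 1 (mod 11), take x = 11 + 19·((4−11)·7 mod 11) = 11 + 19·6 = 125.
Check: 125 mod 11 = 4, 125 mod 19 = 11.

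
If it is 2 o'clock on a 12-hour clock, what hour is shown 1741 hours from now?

3

1741 mod 12 = 1 (since 145·12 = 1740).
2 + 1 → 3 on a 12-hour dial.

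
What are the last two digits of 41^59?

Square-and-reduce mod 100: 41^1≡41, 41^2≡81, 41^4≡61, 41^8≡21, 41^16≡41, 41^32≡81.
Since 59 = 1 + 2 + 8 + 16 + 32 in binary, 41^59 ≡ 41·81·21·41·81 ≡ 61 (mod 100).

61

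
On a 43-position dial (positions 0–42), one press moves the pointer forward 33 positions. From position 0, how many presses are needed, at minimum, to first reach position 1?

33·30 = 990 = 23·43 + 1, so 33⁻¹ ≡ 30 (mod 43).

30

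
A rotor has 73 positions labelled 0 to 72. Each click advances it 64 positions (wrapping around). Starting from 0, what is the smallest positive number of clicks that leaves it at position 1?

8

64·8 = 512 = 7·73 + 1, so 64⁻¹ ≡ 8 (mod 73).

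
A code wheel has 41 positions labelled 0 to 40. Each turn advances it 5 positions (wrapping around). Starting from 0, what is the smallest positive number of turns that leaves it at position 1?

33

41 = 8·5 + 1
5 = 5·1 + 0
Back-substituting gives 5·33 ≡ 1 (mod 41).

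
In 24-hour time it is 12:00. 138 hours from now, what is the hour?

138 = 5·24 + 18, so 138 mod 24 = 18.
(12 + 18) mod 24 = 6.

6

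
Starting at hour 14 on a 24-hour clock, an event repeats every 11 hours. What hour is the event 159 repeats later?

159·11 = 1749.
1749 − 72·24 = 21, so 1749 ≡ 21 (mod 24).
(14 + 21) mod 24 = 11.

11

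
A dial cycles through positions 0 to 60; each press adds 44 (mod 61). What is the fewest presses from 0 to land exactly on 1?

44·43 = 1892 = 31·61 + 1, so 44⁻¹ ≡ 43 (mod 61).

43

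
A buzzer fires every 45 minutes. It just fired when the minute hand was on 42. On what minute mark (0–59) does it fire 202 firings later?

202·45 = 9090.
Dividing 9090 by 60 gives quotient 151 and remainder 30.
(42 + 30) mod 60 = 12.

12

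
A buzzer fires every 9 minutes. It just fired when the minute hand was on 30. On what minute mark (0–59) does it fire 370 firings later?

0

370·9 = 3330.
3330 = 55·60 + 30, so 3330 mod 60 = 30.
(30 + 30) mod 60 = 0.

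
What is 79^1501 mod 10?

The units digit of 79^n cycles with period 2: 9, 1, …
1501 mod 2 = 1, so the last digit matches 9^1 = 9.

9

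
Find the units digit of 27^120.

Last digits of 7^n: 7, 9, 3, 1 (period 4).
120 mod 4 = 0, so the last digit matches 7^4 = 1.

1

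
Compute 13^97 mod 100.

Successive squares of 13 mod 100: 13^1≡13, 13^2≡69, 13^4≡61, 13^8≡21, 13^16≡41, 13^32≡81, 13^64≡61.
97 = 1 + 32 + 64, so 13^97 ≡ 13·81·61 ≡ 33 (mod 100).

33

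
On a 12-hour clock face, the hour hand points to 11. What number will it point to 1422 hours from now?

1422 mod 12 = 6 (since 118·12 = 1416).
11 + 6 → 5 on a 12-hour dial.

5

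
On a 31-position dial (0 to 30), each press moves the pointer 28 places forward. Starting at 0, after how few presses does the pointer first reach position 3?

30

28⁻¹ ≡ 10 (mod 31) because 28·10 = 280 = 9·31 + 1.
Multiplying both sides by 10: x ≡ 10·3 = 30 ≡ 30 (mod 31).
Check: 28·30 = 840 = 27·31 + 3.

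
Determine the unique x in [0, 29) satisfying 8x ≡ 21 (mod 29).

28

8⁻¹ ≡ 11 (mod 29) because 8·11 = 88 = 3·29 + 1.
Multiplying both sides by 11: x ≡ 11·21 = 231 ≡ 28 (mod 29).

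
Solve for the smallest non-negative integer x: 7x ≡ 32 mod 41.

7⁻¹ ≡ 6 (mod 41) because 7·6 = 42 = 1·41 + 1.
So x ≡ 6·32 = 192 ≡ 28 (mod 41).
Check: 7·28 = 196 = 4·41 + 32.

28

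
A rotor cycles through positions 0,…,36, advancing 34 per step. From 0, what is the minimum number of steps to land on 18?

The inverse of 34 mod 37 is 12 (since 34·12 = 408 ≡ 1).
Multiplying both sides by 12: x ≡ 12·18 = 216 ≡ 31 (mod 37).
Check: 34·31 = 1054 = 28·37 + 18.

31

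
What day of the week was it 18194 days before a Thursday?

Dividing 18194 by 7 gives quotient 2599 and remainder 1.
Thursday − 1 day → Wednesday.

Wednesday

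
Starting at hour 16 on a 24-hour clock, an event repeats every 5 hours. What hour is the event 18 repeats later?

18·5 = 90.
90 = 3·24 + 18, so 90 mod 24 = 18.
(16 + 18) mod 24 = 10.

10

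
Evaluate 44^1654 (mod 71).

By repeated squaring mod 71: 44^1≡44, 44^2≡19, 44^4≡6, 44^8≡36, 44^16≡18, 44^32≡40, 44^64≡38, 44^128≡24, 44^256≡8, 44^512≡64, 44^1024≡49.
Since 1654 = 2 + 4 + 16 + 32 + 64 + 512 + 1024 in binary, 44^1654 ≡ 19·6·18·40·38·64·49 ≡ 49 (mod 71).

49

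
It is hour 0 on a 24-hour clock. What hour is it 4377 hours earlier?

4377 = 182·24 + 9, so 4377 mod 24 = 9.
(0 − 9) mod 24 = 15.

15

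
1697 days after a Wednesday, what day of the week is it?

Saturday

Dividing 1697 by 7 gives quotient 242 and remainder 3.
Wednesday + 3 days → Saturday.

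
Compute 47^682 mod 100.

9

Square-and-reduce mod 100: 47^1≡47, 47^2≡9, 47^4≡81, 47^8≡61, 47^16≡21, 47^32≡41, 47^64≡81, 47^128≡61, 47^256≡21, 47^512≡41.
Since 682 = 2 + 8 + 32 + 128 + 512 in binary, 47^682 ≡ 9·61·41·61·41 ≡ 9 (mod 100).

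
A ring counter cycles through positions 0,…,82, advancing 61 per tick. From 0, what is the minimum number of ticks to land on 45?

The inverse of 61 mod 83 is 49 (since 61·49 = 2989 ≡ 1).
Multiplying both sides by 49: x ≡ 49·45 = 2205 ≡ 47 (mod 83).
Check: 61·47 = 2867 = 34·83 + 45.

47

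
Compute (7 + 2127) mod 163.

Dividing 2127 by 163 gives quotient 13 and remainder 8.
(7 + 8) mod 163 = 15.

15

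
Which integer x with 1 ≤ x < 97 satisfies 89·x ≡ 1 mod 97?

97 = 1·89 + 8
89 = 11·8 + 1
8 = 8·1 + 0
Back-substituting gives 89·12 ≡ 1 (mod 97).

12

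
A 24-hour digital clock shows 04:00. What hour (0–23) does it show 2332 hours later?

2332 = 97·24 + 4, so 2332 mod 24 = 4.
(4 + 4) mod 24 = 8.

8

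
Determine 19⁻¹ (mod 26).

26 = 1·19 + 7
19 = 2·7 + 5
7 = 1·5 + 2
5 = 2·2 + 1
2 = 2·1 + 0
Back-substituting gives 19·11 ≡ 1 (mod 26).

11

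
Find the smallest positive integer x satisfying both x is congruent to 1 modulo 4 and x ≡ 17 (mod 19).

x ≡ 1 (mod 4) gives x ∈ {1, 5, 9, 13, 17}.
The first of these with x mod 19 = 17 is 17.

17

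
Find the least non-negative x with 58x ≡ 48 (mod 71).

58⁻¹ ≡ 60 (mod 71) because 58·60 = 3480 = 49·71 + 1.
So x ≡ 60·48 = 2880 ≡ 40 (mod 71).

40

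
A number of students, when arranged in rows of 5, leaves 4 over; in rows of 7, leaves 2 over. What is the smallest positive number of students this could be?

Since 7·3 ≡ 1 (mod 5), take x = 2 + 7·((4−2)·3 mod 5) = 2 + 7·1 = 9.
Check: 9 mod 5 = 4, 9 mod 7 = 2.

9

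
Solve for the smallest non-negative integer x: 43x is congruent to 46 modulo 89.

88

The inverse of 43 mod 89 is 29 (since 43·29 = 1247 ≡ 1).
So x ≡ 29·46 = 1334 ≡ 88 (mod 89).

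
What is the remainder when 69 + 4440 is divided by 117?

4440 − 37·117 = 111, so 4440 ≡ 111 (mod 117).
(69 + 111) mod 117 = 63.

63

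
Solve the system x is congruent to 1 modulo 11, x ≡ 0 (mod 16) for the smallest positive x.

144

Since 16·9 ≡ 1 (mod 11), take x = 0 + 16·((1−0)·9 mod 11) = 0 + 16·9 = 144.
Check: 144 mod 11 = 1, 144 mod 16 = 0.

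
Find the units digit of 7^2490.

The units digit of 7^n cycles with period 4: 7, 9, 3, 1, …
2490 mod 4 = 2, so the last digit matches 7^2 = 9.

9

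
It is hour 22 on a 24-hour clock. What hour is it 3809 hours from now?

3809 mod 24 = 17 (since 158·24 = 3792).
(22 + 17) mod 24 = 15.

15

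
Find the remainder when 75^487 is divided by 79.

39

By repeated squaring mod 79: 75^1≡75, 75^2≡16, 75^4≡19, 75^8≡45, 75^16≡50, 75^32≡51, 75^64≡73, 75^128≡36, 75^256≡32.
487 = 1 + 2 + 4 + 32 + 64 + 128 + 256, so 75^487 ≡ 75·16·19·51·73·36·32 ≡ 39 (mod 79).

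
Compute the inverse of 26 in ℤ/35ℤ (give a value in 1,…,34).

31

35 = 1·26 + 9
26 = 2·9 + 8
9 = 1·8 + 1
8 = 8·1 + 0
Back-substituting gives 26·31 ≡ 1 (mod 35).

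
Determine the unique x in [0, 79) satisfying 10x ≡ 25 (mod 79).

10⁻¹ ≡ 8 (mod 79) because 10·8 = 80 = 1·79 + 1.
Multiplying both sides by 8: x ≡ 8·25 = 200 ≡ 42 (mod 79).
Check: 10·42 = 420 = 5·79 + 25.

42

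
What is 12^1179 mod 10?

Last digits of 2^n: 2, 4, 8, 6 (period 4).
1179 mod 4 = 3, so the last digit matches 2^3 = 8.

8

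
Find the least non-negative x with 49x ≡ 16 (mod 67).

49⁻¹ ≡ 26 (mod 67) because 49·26 = 1274 = 19·67 + 1.
So x ≡ 26·16 = 416 ≡ 14 (mod 67).
Check: 49·14 = 686 = 10·67 + 16.

14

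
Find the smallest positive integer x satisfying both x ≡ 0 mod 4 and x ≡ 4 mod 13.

4

x ≡ 0 (mod 4) gives x ∈ {0, 4}.
The first of these with x mod 13 = 4 is 4.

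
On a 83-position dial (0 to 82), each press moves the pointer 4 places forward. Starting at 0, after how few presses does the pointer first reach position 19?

67

4⁻¹ ≡ 21 (mod 83) because 4·21 = 84 = 1·83 + 1.
Multiplying both sides by 21: x ≡ 21·19 = 399 ≡ 67 (mod 83).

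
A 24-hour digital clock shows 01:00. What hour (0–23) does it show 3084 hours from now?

13

3084 − 128·24 = 12, so 3084 ≡ 12 (mod 24).
(1 + 12) mod 24 = 13.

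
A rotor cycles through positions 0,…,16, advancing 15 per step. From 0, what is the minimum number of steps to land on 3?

15⁻¹ ≡ 8 (mod 17) because 15·8 = 120 = 7·17 + 1.
So x ≡ 8·3 = 24 ≡ 7 (mod 17).
Check: 15·7 = 105 = 6·17 + 3.

7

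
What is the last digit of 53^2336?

1

Powers of 3 mod 10 repeat with period 4: 3, 9, 7, 1.
2336 leaves remainder 0 on division by 4, so 53^2336 ends in 1.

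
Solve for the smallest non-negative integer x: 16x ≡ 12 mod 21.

16⁻¹ ≡ 4 (mod 21) because 16·4 = 64 = 3·21 + 1.
Multiplying both sides by 4: x ≡ 4·12 = 48 ≡ 6 (mod 21).

6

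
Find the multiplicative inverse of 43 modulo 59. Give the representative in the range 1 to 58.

43·11 = 473 = 8·59 + 1, so 43⁻¹ ≡ 11 (mod 59).

11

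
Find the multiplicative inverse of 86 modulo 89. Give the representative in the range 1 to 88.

86·59 = 5074 = 57·89 + 1, so 86⁻¹ ≡ 59 (mod 89).

59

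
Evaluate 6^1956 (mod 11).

Successive squares of 6 mod 11: 6^1≡6, 6^2≡3, 6^4≡9, 6^8≡4, 6^16≡5, 6^32≡3, 6^64≡9, 6^128≡4, 6^256≡5, 6^512≡3, 6^1024≡9.
1956 = 4 + 32 + 128 + 256 + 512 + 1024, so 6^1956 ≡ 9·3·4·5·3·9 ≡ 5 (mod 11).

5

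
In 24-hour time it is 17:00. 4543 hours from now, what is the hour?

0

4543 − 189·24 = 7, so 4543 ≡ 7 (mod 24).
(17 + 7) mod 24 = 0.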